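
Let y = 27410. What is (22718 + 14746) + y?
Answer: 64874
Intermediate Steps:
(22718 + 14746) + y = (22718 + 14746) + 27410 = 37464 + 27410 = 64874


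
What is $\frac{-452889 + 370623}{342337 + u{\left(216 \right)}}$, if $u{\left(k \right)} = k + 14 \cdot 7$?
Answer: $- \frac{27422}{114217} \approx -0.24009$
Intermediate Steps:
$u{\left(k \right)} = 98 + k$ ($u{\left(k \right)} = k + 98 = 98 + k$)
$\frac{-452889 + 370623}{342337 + u{\left(216 \right)}} = \frac{-452889 + 370623}{342337 + \left(98 + 216\right)} = - \frac{82266}{342337 + 314} = - \frac{82266}{342651} = \left(-82266\right) \frac{1}{342651} = - \frac{27422}{114217}$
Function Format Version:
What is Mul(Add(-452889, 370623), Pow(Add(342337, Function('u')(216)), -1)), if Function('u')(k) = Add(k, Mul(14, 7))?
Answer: Rational(-27422, 114217) ≈ -0.24009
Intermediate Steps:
Function('u')(k) = Add(98, k) (Function('u')(k) = Add(k, 98) = Add(98, k))
Mul(Add(-452889, 370623), Pow(Add(342337, Function('u')(216)), -1)) = Mul(Add(-452889, 370623), Pow(Add(342337, Add(98, 216)), -1)) = Mul(-82266, Pow(Add(342337, 314), -1)) = Mul(-82266, Pow(342651, -1)) = Mul(-82266, Rational(1, 342651)) = Rational(-27422, 114217)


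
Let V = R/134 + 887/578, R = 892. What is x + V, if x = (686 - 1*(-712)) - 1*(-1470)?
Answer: 111383385/38726 ≈ 2876.2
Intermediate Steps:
V = 317217/38726 (V = 892/134 + 887/578 = 892*(1/134) + 887*(1/578) = 446/67 + 887/578 = 317217/38726 ≈ 8.1913)
x = 2868 (x = (686 + 712) + 1470 = 1398 + 1470 = 2868)
x + V = 2868 + 317217/38726 = 111383385/38726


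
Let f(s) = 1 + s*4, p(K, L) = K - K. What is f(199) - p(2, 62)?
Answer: 797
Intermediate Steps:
p(K, L) = 0
f(s) = 1 + 4*s
f(199) - p(2, 62) = (1 + 4*199) - 1*0 = (1 + 796) + 0 = 797 + 0 = 797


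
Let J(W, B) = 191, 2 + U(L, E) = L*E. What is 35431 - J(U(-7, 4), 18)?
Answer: 35240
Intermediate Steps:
U(L, E) = -2 + E*L (U(L, E) = -2 + L*E = -2 + E*L)
35431 - J(U(-7, 4), 18) = 35431 - 1*191 = 35431 - 191 = 35240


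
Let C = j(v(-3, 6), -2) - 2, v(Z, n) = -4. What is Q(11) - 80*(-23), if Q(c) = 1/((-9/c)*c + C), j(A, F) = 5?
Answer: 11039/6 ≈ 1839.8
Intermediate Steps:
C = 3 (C = 5 - 2 = 3)
Q(c) = -⅙ (Q(c) = 1/((-9/c)*c + 3) = 1/(-9 + 3) = 1/(-6) = -⅙)
Q(11) - 80*(-23) = -⅙ - 80*(-23) = -⅙ + 1840 = 11039/6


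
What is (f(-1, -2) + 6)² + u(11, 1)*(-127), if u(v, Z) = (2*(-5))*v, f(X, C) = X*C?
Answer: 14034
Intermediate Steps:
f(X, C) = C*X
u(v, Z) = -10*v
(f(-1, -2) + 6)² + u(11, 1)*(-127) = (-2*(-1) + 6)² - 10*11*(-127) = (2 + 6)² - 110*(-127) = 8² + 13970 = 64 + 13970 = 14034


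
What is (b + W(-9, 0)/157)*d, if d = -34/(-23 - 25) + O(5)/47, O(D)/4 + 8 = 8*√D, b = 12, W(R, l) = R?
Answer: 19375/59032 + 60000*√5/7379 ≈ 18.510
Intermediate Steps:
O(D) = -32 + 32*√D (O(D) = -32 + 4*(8*√D) = -32 + 32*√D)
d = 31/1128 + 32*√5/47 (d = -34/(-23 - 25) + (-32 + 32*√5)/47 = -34/(-48) + (-32 + 32*√5)*(1/47) = -34*(-1/48) + (-32/47 + 32*√5/47) = 17/24 + (-32/47 + 32*√5/47) = 31/1128 + 32*√5/47 ≈ 1.5499)
(b + W(-9, 0)/157)*d = (12 - 9/157)*(31/1128 + 32*√5/47) = 1875*(31/1128 + 32*√5/47)/157 = 19375/59032 + 60000*√5/7379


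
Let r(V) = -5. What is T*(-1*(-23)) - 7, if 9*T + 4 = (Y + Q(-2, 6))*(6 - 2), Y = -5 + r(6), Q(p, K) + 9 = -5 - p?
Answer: -2179/9 ≈ -242.11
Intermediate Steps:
Q(p, K) = -14 - p (Q(p, K) = -9 + (-5 - p) = -14 - p)
Y = -10 (Y = -5 - 5 = -10)
T = -92/9 (T = -4/9 + ((-10 + (-14 - 1*(-2)))*(6 - 2))/9 = -4/9 + ((-10 + (-14 + 2))*4)/9 = -4/9 + ((-10 - 12)*4)/9 = -4/9 + (-22*4)/9 = -4/9 + (⅑)*(-88) = -4/9 - 88/9 = -92/9 ≈ -10.222)
T*(-1*(-23)) - 7 = -(-92)*(-23)/9 - 7 = -92/9*23 - 7 = -2116/9 - 7 = -2179/9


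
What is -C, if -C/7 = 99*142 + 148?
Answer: 99442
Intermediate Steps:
C = -99442 (C = -7*(99*142 + 148) = -7*(14058 + 148) = -7*14206 = -99442)
-C = -1*(-99442) = 99442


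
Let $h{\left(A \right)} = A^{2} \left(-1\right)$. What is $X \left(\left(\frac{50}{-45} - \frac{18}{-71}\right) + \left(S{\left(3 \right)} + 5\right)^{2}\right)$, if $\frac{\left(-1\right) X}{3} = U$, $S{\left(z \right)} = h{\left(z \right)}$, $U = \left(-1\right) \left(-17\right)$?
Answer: $- \frac{164492}{213} \approx -772.26$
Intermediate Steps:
$U = 17$
$h{\left(A \right)} = - A^{2}$
$S{\left(z \right)} = - z^{2}$
$X = -51$ ($X = \left(-3\right) 17 = -51$)
$X \left(\left(\frac{50}{-45} - \frac{18}{-71}\right) + \left(S{\left(3 \right)} + 5\right)^{2}\right) = - 51 \left(\left(\frac{50}{-45} - \frac{18}{-71}\right) + \left(- 3^{2} + 5\right)^{2}\right) = - 51 \left(\left(50 \left(- \frac{1}{45}\right) - - \frac{18}{71}\right) + \left(\left(-1\right) 9 + 5\right)^{2}\right) = - 51 \left(\left(- \frac{10}{9} + \frac{18}{71}\right) + \left(-9 + 5\right)^{2}\right) = - 51 \left(- \frac{548}{639} + \left(-4\right)^{2}\right) = - 51 \left(- \frac{548}{639} + 16\right) = \left(-51\right) \frac{9676}{639} = - \frac{164492}{213}$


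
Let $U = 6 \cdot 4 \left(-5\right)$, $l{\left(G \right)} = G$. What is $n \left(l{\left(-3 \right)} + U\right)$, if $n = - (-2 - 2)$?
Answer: $-492$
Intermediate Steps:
$n = 4$ ($n = \left(-1\right) \left(-4\right) = 4$)
$U = -120$ ($U = 24 \left(-5\right) = -120$)
$n \left(l{\left(-3 \right)} + U\right) = 4 \left(-3 - 120\right) = 4 \left(-123\right) = -492$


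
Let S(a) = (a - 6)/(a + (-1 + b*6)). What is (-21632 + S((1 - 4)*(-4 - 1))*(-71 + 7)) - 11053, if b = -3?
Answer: -32541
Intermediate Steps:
S(a) = (-6 + a)/(-19 + a) (S(a) = (a - 6)/(a + (-1 - 3*6)) = (-6 + a)/(a + (-1 - 18)) = (-6 + a)/(a - 19) = (-6 + a)/(-19 + a))
(-21632 + S((1 - 4)*(-4 - 1))*(-71 + 7)) - 11053 = (-21632 + ((-6 + (1 - 4)*(-4 - 1))/(-19 + (1 - 4)*(-4 - 1)))*(-71 + 7)) - 11053 = (-21632 + ((-6 - 3*(-5))/(-19 - 3*(-5)))*(-64)) - 11053 = (-21632 + ((-6 + 15)/(-19 + 15))*(-64)) - 11053 = (-21632 + (9/(-4))*(-64)) - 11053 = (-21632 - ¼*9*(-64)) - 11053 = (-21632 - 9/4*(-64)) - 11053 = (-21632 + 144) - 11053 = -21488 - 11053 = -32541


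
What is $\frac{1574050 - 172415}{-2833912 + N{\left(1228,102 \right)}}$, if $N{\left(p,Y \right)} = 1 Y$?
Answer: $- \frac{280327}{566762} \approx -0.49461$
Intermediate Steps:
$N{\left(p,Y \right)} = Y$
$\frac{1574050 - 172415}{-2833912 + N{\left(1228,102 \right)}} = \frac{1574050 - 172415}{-2833912 + 102} = \frac{1401635}{-2833810} = 1401635 \left(- \frac{1}{2833810}\right) = - \frac{280327}{566762}$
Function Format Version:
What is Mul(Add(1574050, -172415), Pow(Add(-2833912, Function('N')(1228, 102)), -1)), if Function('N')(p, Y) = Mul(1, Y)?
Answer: Rational(-280327, 566762) ≈ -0.49461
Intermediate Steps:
Function('N')(p, Y) = Y
Mul(Add(1574050, -172415), Pow(Add(-2833912, Function('N')(1228, 102)), -1)) = Mul(Add(1574050, -172415), Pow(Add(-2833912, 102), -1)) = Mul(1401635, Pow(-2833810, -1)) = Mul(1401635, Rational(-1, 2833810)) = Rational(-280327, 566762)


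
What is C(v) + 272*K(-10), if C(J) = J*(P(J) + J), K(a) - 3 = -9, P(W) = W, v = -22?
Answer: -664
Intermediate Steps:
K(a) = -6 (K(a) = 3 - 9 = -6)
C(J) = 2*J**2 (C(J) = J*(J + J) = J*(2*J) = 2*J**2)
C(v) + 272*K(-10) = 2*(-22)**2 + 272*(-6) = 2*484 - 1632 = 968 - 1632 = -664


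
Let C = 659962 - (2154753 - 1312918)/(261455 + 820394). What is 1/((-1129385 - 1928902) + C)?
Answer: -1081849/2594626344760 ≈ -4.1696e-7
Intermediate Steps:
C = 713978387903/1081849 (C = 659962 - 841835/1081849 = 713978387903/1081849 ≈ 6.5996e+5)
1/((-1129385 - 1928902) + C) = 1/((-1129385 - 1928902) + 713978387903/1081849) = 1/(-3058287 + 713978387903/1081849) = 1/(-2594626344760/1081849) = -1081849/2594626344760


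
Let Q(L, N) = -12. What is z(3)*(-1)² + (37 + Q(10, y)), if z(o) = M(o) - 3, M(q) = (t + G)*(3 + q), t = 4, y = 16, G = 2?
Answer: 58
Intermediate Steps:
M(q) = 18 + 6*q (M(q) = (4 + 2)*(3 + q) = 6*(3 + q) = 18 + 6*q)
z(o) = 15 + 6*o (z(o) = (18 + 6*o) - 3 = 15 + 6*o)
z(3)*(-1)² + (37 + Q(10, y)) = (15 + 6*3)*(-1)² + (37 - 12) = (15 + 18)*1 + 25 = 33*1 + 25 = 33 + 25 = 58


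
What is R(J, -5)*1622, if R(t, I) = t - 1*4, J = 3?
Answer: -1622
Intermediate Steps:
R(t, I) = -4 + t (R(t, I) = t - 4 = -4 + t)
R(J, -5)*1622 = (-4 + 3)*1622 = -1*1622 = -1622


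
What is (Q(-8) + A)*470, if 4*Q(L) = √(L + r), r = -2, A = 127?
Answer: 59690 + 235*I*√10/2 ≈ 59690.0 + 371.57*I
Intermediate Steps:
Q(L) = √(-2 + L)/4 (Q(L) = √(L - 2)/4 = √(-2 + L)/4)
(Q(-8) + A)*470 = (√(-2 - 8)/4 + 127)*470 = (√(-10)/4 + 127)*470 = ((I*√10)/4 + 127)*470 = (I*√10/4 + 127)*470 = (127 + I*√10/4)*470 = 59690 + 235*I*√10/2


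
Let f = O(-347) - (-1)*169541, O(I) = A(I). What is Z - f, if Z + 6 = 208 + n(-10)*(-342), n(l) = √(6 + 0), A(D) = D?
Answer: -168992 - 342*√6 ≈ -1.6983e+5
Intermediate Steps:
O(I) = I
n(l) = √6
f = 169194 (f = -347 - (-1)*169541 = -347 - 1*(-169541) = -347 + 169541 = 169194)
Z = 202 - 342*√6 (Z = -6 + (208 + √6*(-342)) = -6 + (208 - 342*√6) = 202 - 342*√6 ≈ -635.73)
Z - f = (202 - 342*√6) - 1*169194 = (202 - 342*√6) - 169194 = -168992 - 342*√6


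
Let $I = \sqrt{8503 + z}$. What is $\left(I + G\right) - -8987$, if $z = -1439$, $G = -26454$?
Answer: $-17467 + 2 \sqrt{1766} \approx -17383.0$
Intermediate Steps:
$I = 2 \sqrt{1766}$ ($I = \sqrt{8503 - 1439} = \sqrt{7064} = 2 \sqrt{1766} \approx 84.048$)
$\left(I + G\right) - -8987 = \left(2 \sqrt{1766} - 26454\right) - -8987 = \left(-26454 + 2 \sqrt{1766}\right) + 8987 = -17467 + 2 \sqrt{1766}$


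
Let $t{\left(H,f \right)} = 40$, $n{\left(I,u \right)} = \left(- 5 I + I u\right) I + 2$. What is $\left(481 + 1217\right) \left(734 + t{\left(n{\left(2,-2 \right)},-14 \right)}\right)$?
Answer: $1314252$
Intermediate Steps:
$n{\left(I,u \right)} = 2 + I \left(- 5 I + I u\right)$ ($n{\left(I,u \right)} = I \left(- 5 I + I u\right) + 2 = 2 + I \left(- 5 I + I u\right)$)
$\left(481 + 1217\right) \left(734 + t{\left(n{\left(2,-2 \right)},-14 \right)}\right) = \left(481 + 1217\right) \left(734 + 40\right) = 1698 \cdot 774 = 1314252$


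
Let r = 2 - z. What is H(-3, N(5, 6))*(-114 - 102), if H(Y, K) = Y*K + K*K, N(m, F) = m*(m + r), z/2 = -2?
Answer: -617760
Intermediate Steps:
z = -4 (z = 2*(-2) = -4)
r = 6 (r = 2 - 1*(-4) = 2 + 4 = 6)
N(m, F) = m*(6 + m) (N(m, F) = m*(m + 6) = m*(6 + m))
H(Y, K) = K² + K*Y (H(Y, K) = K*Y + K² = K² + K*Y)
H(-3, N(5, 6))*(-114 - 102) = ((5*(6 + 5))*(5*(6 + 5) - 3))*(-114 - 102) = ((5*11)*(5*11 - 3))*(-216) = (55*(55 - 3))*(-216) = (55*52)*(-216) = 2860*(-216) = -617760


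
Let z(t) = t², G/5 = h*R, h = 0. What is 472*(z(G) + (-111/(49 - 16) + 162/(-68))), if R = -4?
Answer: -507164/187 ≈ -2712.1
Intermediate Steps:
G = 0 (G = 5*(0*(-4)) = 5*0 = 0)
472*(z(G) + (-111/(49 - 16) + 162/(-68))) = 472*(0² + (-111/(49 - 16) + 162/(-68))) = 472*(0 + (-111/33 + 162*(-1/68))) = 472*(0 + (-111*1/33 - 81/34)) = 472*(0 + (-37/11 - 81/34)) = 472*(0 - 2149/374) = 472*(-2149/374) = -507164/187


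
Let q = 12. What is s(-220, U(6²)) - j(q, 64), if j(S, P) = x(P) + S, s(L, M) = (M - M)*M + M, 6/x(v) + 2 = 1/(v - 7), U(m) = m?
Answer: 3054/113 ≈ 27.027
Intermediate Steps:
x(v) = 6/(-2 + 1/(-7 + v)) (x(v) = 6/(-2 + 1/(v - 7)) = 6/(-2 + 1/(-7 + v)))
s(L, M) = M (s(L, M) = 0*M + M = 0 + M = M)
j(S, P) = S + 6*(7 - P)/(-15 + 2*P) (j(S, P) = 6*(7 - P)/(-15 + 2*P) + S = S + 6*(7 - P)/(-15 + 2*P))
s(-220, U(6²)) - j(q, 64) = 6² - (42 - 6*64 + 12*(-15 + 2*64))/(-15 + 2*64) = 36 - (42 - 384 + 12*(-15 + 128))/(-15 + 128) = 36 - (42 - 384 + 12*113)/113 = 36 - (42 - 384 + 1356)/113 = 36 - 1014/113 = 3054/113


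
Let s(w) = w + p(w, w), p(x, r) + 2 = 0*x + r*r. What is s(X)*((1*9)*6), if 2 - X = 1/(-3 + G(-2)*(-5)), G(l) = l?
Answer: 8748/49 ≈ 178.53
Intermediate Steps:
p(x, r) = -2 + r² (p(x, r) = -2 + (0*x + r*r) = -2 + (0 + r²) = -2 + r²)
X = 13/7 (X = 2 - 1/(-3 - 2*(-5)) = 2 - 1/(-3 + 10) = 2 - 1/7 = 2 - 1*⅐ = 2 - ⅐ = 13/7 ≈ 1.8571)
s(w) = -2 + w + w² (s(w) = w + (-2 + w²) = -2 + w + w²)
s(X)*((1*9)*6) = (-2 + 13/7 + (13/7)²)*((1*9)*6) = (-2 + 13/7 + 169/49)*(9*6) = (162/49)*54 = 8748/49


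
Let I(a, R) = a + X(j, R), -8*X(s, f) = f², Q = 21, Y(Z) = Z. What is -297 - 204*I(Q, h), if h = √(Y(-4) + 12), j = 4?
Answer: -4377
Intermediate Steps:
h = 2*√2 (h = √(-4 + 12) = √8 = 2*√2 ≈ 2.8284)
X(s, f) = -f²/8
I(a, R) = a - R²/8
-297 - 204*I(Q, h) = -297 - 204*(21 - (2*√2)²/8) = -297 - 204*(21 - ⅛*8) = -297 - 204*(21 - 1) = -297 - 204*20 = -297 - 4080 = -4377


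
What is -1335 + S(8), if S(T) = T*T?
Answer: -1271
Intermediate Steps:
S(T) = T²
-1335 + S(8) = -1335 + 8² = -1335 + 64 = -1271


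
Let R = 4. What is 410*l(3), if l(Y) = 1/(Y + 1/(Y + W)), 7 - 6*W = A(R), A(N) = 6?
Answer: 7790/63 ≈ 123.65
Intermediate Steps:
W = ⅙ (W = 7/6 - ⅙*6 = 7/6 - 1 = ⅙ ≈ 0.16667)
l(Y) = 1/(Y + 1/(⅙ + Y)) (l(Y) = 1/(Y + 1/(Y + ⅙)) = 1/(Y + 1/(⅙ + Y)))
410*l(3) = 410*((1 + 6*3)/(6 + 3 + 6*3²)) = 410*((1 + 18)/(6 + 3 + 6*9)) = 410*(19/(6 + 3 + 54)) = 410*(19/63) = 7790/63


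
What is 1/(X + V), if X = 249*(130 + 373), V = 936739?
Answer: 1/1061986 ≈ 9.4163e-7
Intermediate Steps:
X = 125247 (X = 249*503 = 125247)
1/(X + V) = 1/(125247 + 936739) = 1/1061986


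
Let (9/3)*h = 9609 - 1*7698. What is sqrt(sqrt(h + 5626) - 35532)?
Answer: sqrt(-35532 + sqrt(6263)) ≈ 188.29*I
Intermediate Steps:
h = 637 (h = (9609 - 1*7698)/3 = (9609 - 7698)/3 = (1/3)*1911 = 637)
sqrt(sqrt(h + 5626) - 35532) = sqrt(sqrt(637 + 5626) - 35532) = sqrt(sqrt(6263) - 35532) = sqrt(-35532 + sqrt(6263))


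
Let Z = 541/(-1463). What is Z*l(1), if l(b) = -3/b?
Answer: 1623/1463 ≈ 1.1094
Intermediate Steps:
Z = -541/1463 (Z = 541*(-1/1463) = -541/1463 ≈ -0.36979)
Z*l(1) = -(-1623)/(1463*1) = -(-1623)/1463 = -541/1463*(-3) = 1623/1463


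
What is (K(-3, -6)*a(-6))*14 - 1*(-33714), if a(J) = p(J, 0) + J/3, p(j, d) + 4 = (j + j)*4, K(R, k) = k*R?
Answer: 20106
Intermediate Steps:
K(R, k) = R*k
p(j, d) = -4 + 8*j (p(j, d) = -4 + (j + j)*4 = -4 + (2*j)*4 = -4 + 8*j)
a(J) = -4 + 25*J/3 (a(J) = (-4 + 8*J) + J/3 = -4 + 25*J/3)
(K(-3, -6)*a(-6))*14 - 1*(-33714) = ((-3*(-6))*(-4 + (25/3)*(-6)))*14 - 1*(-33714) = (18*(-4 - 50))*14 + 33714 = (18*(-54))*14 + 33714 = -972*14 + 33714 = -13608 + 33714 = 20106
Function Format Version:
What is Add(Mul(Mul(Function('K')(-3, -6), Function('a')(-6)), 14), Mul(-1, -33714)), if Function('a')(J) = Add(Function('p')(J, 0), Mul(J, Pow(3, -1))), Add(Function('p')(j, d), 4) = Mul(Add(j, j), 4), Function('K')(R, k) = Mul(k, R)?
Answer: 20106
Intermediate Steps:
Function('K')(R, k) = Mul(R, k)
Function('p')(j, d) = Add(-4, Mul(8, j)) (Function('p')(j, d) = Add(-4, Mul(Add(j, j), 4)) = Add(-4, Mul(Mul(2, j), 4)) = Add(-4, Mul(8, j)))
Function('a')(J) = Add(-4, Mul(Rational(25, 3), J)) (Function('a')(J) = Add(Add(-4, Mul(8, J)), Mul(J, Pow(3, -1))) = Add(Add(-4, Mul(8, J)), Mul(J, Rational(1, 3))) = Add(Add(-4, Mul(8, J)), Mul(Rational(1, 3), J)) = Add(-4, Mul(Rational(25, 3), J)))
Add(Mul(Mul(Function('K')(-3, -6), Function('a')(-6)), 14), Mul(-1, -33714)) = Add(Mul(Mul(Mul(-3, -6), Add(-4, Mul(Rational(25, 3), -6))), 14), Mul(-1, -33714)) = Add(Mul(Mul(18, Add(-4, -50)), 14), 33714) = Add(Mul(Mul(18, -54), 14), 33714) = Add(Mul(-972, 14), 33714) = Add(-13608, 33714) = 20106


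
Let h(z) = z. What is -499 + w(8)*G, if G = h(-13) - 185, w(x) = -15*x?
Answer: 23261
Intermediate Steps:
G = -198 (G = -13 - 185 = -198)
-499 + w(8)*G = -499 - 15*8*(-198) = -499 - 120*(-198) = -499 + 23760 = 23261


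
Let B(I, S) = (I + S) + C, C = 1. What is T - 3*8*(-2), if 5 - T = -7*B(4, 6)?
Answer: 130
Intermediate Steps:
B(I, S) = 1 + I + S (B(I, S) = (I + S) + 1 = 1 + I + S)
T = 82 (T = 5 - (-7)*(1 + 4 + 6) = 5 - (-7)*11 = 5 - 1*(-77) = 5 + 77 = 82)
T - 3*8*(-2) = 82 - 3*8*(-2) = 82 - 24*(-2) = 82 - 1*(-48) = 82 + 48 = 130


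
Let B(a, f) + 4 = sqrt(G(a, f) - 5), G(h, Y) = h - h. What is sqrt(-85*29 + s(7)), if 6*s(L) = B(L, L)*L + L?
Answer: sqrt(-88866 + 42*I*sqrt(5))/6 ≈ 0.026253 + 49.684*I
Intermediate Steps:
G(h, Y) = 0
B(a, f) = -4 + I*sqrt(5) (B(a, f) = -4 + sqrt(0 - 5) = -4 + sqrt(-5) = -4 + I*sqrt(5))
s(L) = L/6 + L*(-4 + I*sqrt(5))/6 (s(L) = ((-4 + I*sqrt(5))*L + L)/6 = (L*(-4 + I*sqrt(5)) + L)/6 = (L + L*(-4 + I*sqrt(5)))/6 = L/6 + L*(-4 + I*sqrt(5))/6)
sqrt(-85*29 + s(7)) = sqrt(-85*29 + (1/6)*7*(-3 + I*sqrt(5))) = sqrt(-2465 + (-7/2 + 7*I*sqrt(5)/6)) = sqrt(-4937/2 + 7*I*sqrt(5)/6)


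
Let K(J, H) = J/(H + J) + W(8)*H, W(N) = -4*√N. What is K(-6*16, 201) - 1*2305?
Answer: -80707/35 - 1608*√2 ≈ -4580.0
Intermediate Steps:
K(J, H) = J/(H + J) - 8*H*√2 (K(J, H) = J/(H + J) + (-8*√2)*H = J/(H + J) - 8*H*√2)
K(-6*16, 201) - 1*2305 = (-6*16 - 8*√2*201² - 8*201*(-6*16)*√2)/(201 - 6*16) - 1*2305 = (-96 - 8*√2*40401 - 8*201*(-96)*√2)/(201 - 96) - 2305 = (-96 - 323208*√2 + 154368*√2)/105 - 2305 = (-96 - 168840*√2)/105 - 2305 = (-32/35 - 1608*√2) - 2305 = -80707/35 - 1608*√2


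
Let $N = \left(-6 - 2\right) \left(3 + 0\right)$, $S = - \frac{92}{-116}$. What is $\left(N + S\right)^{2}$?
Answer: $\frac{452929}{841} \approx 538.56$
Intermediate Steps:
$S = \frac{23}{29}$ ($S = \left(-92\right) \left(- \frac{1}{116}\right) = \frac{23}{29} \approx 0.7931$)
$N = -24$ ($N = \left(-8\right) 3 = -24$)
$\left(N + S\right)^{2} = \left(-24 + \frac{23}{29}\right)^{2} = \left(- \frac{673}{29}\right)^{2} = \frac{452929}{841}$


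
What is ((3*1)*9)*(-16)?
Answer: -432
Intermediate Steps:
((3*1)*9)*(-16) = (3*9)*(-16) = 27*(-16) = -432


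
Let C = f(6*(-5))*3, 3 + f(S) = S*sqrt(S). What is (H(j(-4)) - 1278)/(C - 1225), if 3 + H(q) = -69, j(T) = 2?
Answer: 416475/441439 - 30375*I*sqrt(30)/441439 ≈ 0.94345 - 0.37688*I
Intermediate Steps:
H(q) = -72 (H(q) = -3 - 69 = -72)
f(S) = -3 + S**(3/2) (f(S) = -3 + S*sqrt(S) = -3 + S**(3/2))
C = -9 - 90*I*sqrt(30) (C = (-3 + (6*(-5))**(3/2))*3 = (-3 + (-30)**(3/2))*3 = (-3 - 30*I*sqrt(30))*3 = -9 - 90*I*sqrt(30) ≈ -9.0 - 492.95*I)
(H(j(-4)) - 1278)/(C - 1225) = (-72 - 1278)/((-9 - 90*I*sqrt(30)) - 1225) = -1350/(-1234 - 90*I*sqrt(30))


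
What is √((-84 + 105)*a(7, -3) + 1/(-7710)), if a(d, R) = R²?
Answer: √11234927190/7710 ≈ 13.748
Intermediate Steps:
√((-84 + 105)*a(7, -3) + 1/(-7710)) = √((-84 + 105)*(-3)² + 1/(-7710)) = √(21*9 - 1/7710) = √(189 - 1/7710) = √(1457189/7710) = √11234927190/7710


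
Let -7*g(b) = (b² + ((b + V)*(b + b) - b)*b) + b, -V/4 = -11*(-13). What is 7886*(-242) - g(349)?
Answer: -67681781/7 ≈ -9.6688e+6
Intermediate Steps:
V = -572 (V = -(-44)*(-13) = -4*143 = -572)
g(b) = -b/7 - b²/7 - b*(-b + 2*b*(-572 + b))/7 (g(b) = -((b² + ((b - 572)*(b + b) - b)*b) + b)/7 = -((b² + ((-572 + b)*(2*b) - b)*b) + b)/7 = -((b² + (2*b*(-572 + b) - b)*b) + b)/7 = -((b² + (-b + 2*b*(-572 + b))*b) + b)/7 = -((b² + b*(-b + 2*b*(-572 + b))) + b)/7 = -(b + b² + b*(-b + 2*b*(-572 + b)))/7 = -b/7 - b²/7 - b*(-b + 2*b*(-572 + b))/7)
7886*(-242) - g(349) = 7886*(-242) - 349*(-1 - 2*349² + 1144*349)/7 = -1908412 - 349*(-1 - 2*121801 + 399256)/7 = -1908412 - 349*(-1 - 243602 + 399256)/7 = -1908412 - 349*155653/7 = -1908412 - 1*54322897/7 = -1908412 - 54322897/7 = -67681781/7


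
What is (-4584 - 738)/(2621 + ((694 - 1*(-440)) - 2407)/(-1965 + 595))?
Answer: -7291140/3592043 ≈ -2.0298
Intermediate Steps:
(-4584 - 738)/(2621 + ((694 - 1*(-440)) - 2407)/(-1965 + 595)) = -5322/(2621 + ((694 + 440) - 2407)/(-1370)) = -5322/(2621 + (1134 - 2407)*(-1/1370)) = -5322/(2621 - 1273*(-1/1370)) = -5322/(2621 + 1273/1370) = -5322/3592043/1370 = -5322*1370/3592043 = -7291140/3592043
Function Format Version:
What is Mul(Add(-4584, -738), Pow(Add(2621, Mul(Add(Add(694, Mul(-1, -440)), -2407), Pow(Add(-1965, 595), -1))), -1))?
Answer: Rational(-7291140, 3592043) ≈ -2.0298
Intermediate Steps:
Mul(Add(-4584, -738), Pow(Add(2621, Mul(Add(Add(694, Mul(-1, -440)), -2407), Pow(Add(-1965, 595), -1))), -1)) = Mul(-5322, Pow(Add(2621, Mul(Add(Add(694, 440), -2407), Pow(-1370, -1))), -1)) = Mul(-5322, Pow(Add(2621, Mul(Add(1134, -2407), Rational(-1, 1370))), -1)) = Mul(-5322, Pow(Add(2621, Mul(-1273, Rational(-1, 1370))), -1)) = Mul(-5322, Pow(Add(2621, Rational(1273, 1370)), -1)) = Mul(-5322, Pow(Rational(3592043, 1370), -1)) = Mul(-5322, Rational(1370, 3592043)) = Rational(-7291140, 3592043)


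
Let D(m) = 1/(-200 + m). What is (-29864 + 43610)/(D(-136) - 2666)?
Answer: -4618656/895777 ≈ -5.1560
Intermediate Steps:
(-29864 + 43610)/(D(-136) - 2666) = (-29864 + 43610)/(1/(-200 - 136) - 2666) = 13746/(1/(-336) - 2666) = 13746/(-1/336 - 2666) = 13746/(-895777/336) = 13746*(-336/895777) = -4618656/895777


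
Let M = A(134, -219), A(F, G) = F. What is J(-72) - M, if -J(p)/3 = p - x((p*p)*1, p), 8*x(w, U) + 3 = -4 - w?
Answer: -14917/8 ≈ -1864.6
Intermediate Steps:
x(w, U) = -7/8 - w/8 (x(w, U) = -3/8 + (-4 - w)/8 = -3/8 + (-½ - w/8) = -7/8 - w/8)
J(p) = -21/8 - 3*p - 3*p²/8 (J(p) = -3*(p - (-7/8 - p*p/8)) = -3*(p - (-7/8 - p²/8)) = -3*(p + (7/8 + p²/8)) = -3*(7/8 + p + p²/8) = -21/8 - 3*p - 3*p²/8)
M = 134
J(-72) - M = (-21/8 - 3*(-72) - 3/8*(-72)²) - 1*134 = (-21/8 + 216 - 3/8*5184) - 134 = (-21/8 + 216 - 1944) - 134 = -13845/8 - 134 = -14917/8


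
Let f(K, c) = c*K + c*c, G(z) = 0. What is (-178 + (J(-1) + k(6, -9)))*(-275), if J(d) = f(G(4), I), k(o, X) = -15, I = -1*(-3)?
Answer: 50600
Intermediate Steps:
I = 3
f(K, c) = c**2 + K*c (f(K, c) = K*c + c**2 = c**2 + K*c)
J(d) = 9 (J(d) = 3*(0 + 3) = 3*3 = 9)
(-178 + (J(-1) + k(6, -9)))*(-275) = (-178 + (9 - 15))*(-275) = (-178 - 6)*(-275) = -184*(-275) = 50600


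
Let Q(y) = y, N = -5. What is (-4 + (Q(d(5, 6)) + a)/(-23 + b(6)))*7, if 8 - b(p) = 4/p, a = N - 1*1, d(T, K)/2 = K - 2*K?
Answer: -938/47 ≈ -19.957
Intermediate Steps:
d(T, K) = -2*K (d(T, K) = 2*(K - 2*K) = 2*(-K) = -2*K)
a = -6 (a = -5 - 1*1 = -5 - 1 = -6)
b(p) = 8 - 4/p
(-4 + (Q(d(5, 6)) + a)/(-23 + b(6)))*7 = (-4 + (-2*6 - 6)/(-23 + (8 - 4/6)))*7 = (-4 + (-12 - 6)/(-23 + (8 - 4*⅙)))*7 = (-4 - 18/(-23 + (8 - ⅔)))*7 = (-4 - 18/(-23 + 22/3))*7 = (-4 - 18/(-47/3))*7 = (-4 - 18*(-3/47))*7 = (-4 + 54/47)*7 = -134/47*7 = -938/47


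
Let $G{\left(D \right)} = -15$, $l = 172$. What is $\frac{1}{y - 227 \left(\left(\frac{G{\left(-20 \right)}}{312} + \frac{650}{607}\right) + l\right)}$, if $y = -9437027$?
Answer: $- \frac{63128}{598220066343} \approx -1.0553 \cdot 10^{-7}$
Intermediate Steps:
$\frac{1}{y - 227 \left(\left(\frac{G{\left(-20 \right)}}{312} + \frac{650}{607}\right) + l\right)} = \frac{1}{-9437027 - 227 \left(\left(- \frac{15}{312} + \frac{650}{607}\right) + 172\right)} = \frac{1}{-9437027 - 227 \left(\left(\left(-15\right) \frac{1}{312} + 650 \cdot \frac{1}{607}\right) + 172\right)} = \frac{1}{-9437027 - 227 \left(\left(- \frac{5}{104} + \frac{650}{607}\right) + 172\right)} = \frac{1}{-9437027 - 227 \left(\frac{64565}{63128} + 172\right)} = \frac{1}{-9437027 - \frac{2479425887}{63128}} = \frac{1}{- \frac{598220066343}{63128}} = - \frac{63128}{598220066343}$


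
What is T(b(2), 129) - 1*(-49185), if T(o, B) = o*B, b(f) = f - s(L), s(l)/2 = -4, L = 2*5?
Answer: 50475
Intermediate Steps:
L = 10
s(l) = -8 (s(l) = 2*(-4) = -8)
b(f) = 8 + f (b(f) = f - 1*(-8) = f + 8 = 8 + f)
T(o, B) = B*o
T(b(2), 129) - 1*(-49185) = 129*(8 + 2) - 1*(-49185) = 129*10 + 49185 = 1290 + 49185 = 50475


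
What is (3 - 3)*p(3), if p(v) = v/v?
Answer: 0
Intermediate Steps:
p(v) = 1
(3 - 3)*p(3) = (3 - 3)*1 = 0*1 = 0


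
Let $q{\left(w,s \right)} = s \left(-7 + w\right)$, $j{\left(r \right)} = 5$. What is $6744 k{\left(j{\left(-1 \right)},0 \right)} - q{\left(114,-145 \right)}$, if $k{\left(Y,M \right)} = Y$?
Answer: $49235$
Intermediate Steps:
$6744 k{\left(j{\left(-1 \right)},0 \right)} - q{\left(114,-145 \right)} = 6744 \cdot 5 - - 145 \left(-7 + 114\right) = 33720 - \left(-145\right) 107 = 33720 - -15515 = 33720 + 15515 = 49235$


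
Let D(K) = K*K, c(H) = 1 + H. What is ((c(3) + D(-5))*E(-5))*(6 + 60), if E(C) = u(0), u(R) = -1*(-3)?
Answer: 5742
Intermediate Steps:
D(K) = K²
u(R) = 3
E(C) = 3
((c(3) + D(-5))*E(-5))*(6 + 60) = (((1 + 3) + (-5)²)*3)*(6 + 60) = ((4 + 25)*3)*66 = (29*3)*66 = 87*66 = 5742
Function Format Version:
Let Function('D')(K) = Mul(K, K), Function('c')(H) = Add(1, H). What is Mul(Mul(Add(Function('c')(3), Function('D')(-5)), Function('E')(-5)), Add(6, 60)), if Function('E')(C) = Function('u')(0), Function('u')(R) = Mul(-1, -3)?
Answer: 5742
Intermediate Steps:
Function('D')(K) = Pow(K, 2)
Function('u')(R) = 3
Function('E')(C) = 3
Mul(Mul(Add(Function('c')(3), Function('D')(-5)), Function('E')(-5)), Add(6, 60)) = Mul(Mul(Add(Add(1, 3), Pow(-5, 2)), 3), Add(6, 60)) = Mul(Mul(Add(4, 25), 3), 66) = Mul(Mul(29, 3), 66) = Mul(87, 66) = 5742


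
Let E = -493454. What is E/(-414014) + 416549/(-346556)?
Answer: -103405233/10248502556 ≈ -0.010090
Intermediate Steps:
E/(-414014) + 416549/(-346556) = -493454/(-414014) + 416549/(-346556) = -493454*(-1/414014) + 416549*(-1/346556) = 246727/207007 - 59507/49508 = -103405233/10248502556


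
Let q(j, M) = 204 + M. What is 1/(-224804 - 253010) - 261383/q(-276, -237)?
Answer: 124892456729/15767862 ≈ 7920.7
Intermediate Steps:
1/(-224804 - 253010) - 261383/q(-276, -237) = 1/(-224804 - 253010) - 261383/(204 - 237) = 1/(-477814) - 261383/(-33) = -1/477814 - 261383*(-1/33) = -1/477814 + 261383/33 = 124892456729/15767862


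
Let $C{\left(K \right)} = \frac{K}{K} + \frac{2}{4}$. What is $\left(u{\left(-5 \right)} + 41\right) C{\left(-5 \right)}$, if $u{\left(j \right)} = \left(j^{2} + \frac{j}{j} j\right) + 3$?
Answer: $96$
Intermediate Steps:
$u{\left(j \right)} = 3 + j + j^{2}$ ($u{\left(j \right)} = \left(j^{2} + 1 j\right) + 3 = \left(j^{2} + j\right) + 3 = \left(j + j^{2}\right) + 3 = 3 + j + j^{2}$)
$C{\left(K \right)} = \frac{3}{2}$ ($C{\left(K \right)} = 1 + 2 \cdot \frac{1}{4} = 1 + \frac{1}{2} = \frac{3}{2}$)
$\left(u{\left(-5 \right)} + 41\right) C{\left(-5 \right)} = \left(\left(3 - 5 + \left(-5\right)^{2}\right) + 41\right) \frac{3}{2} = \left(\left(3 - 5 + 25\right) + 41\right) \frac{3}{2} = \left(23 + 41\right) \frac{3}{2} = 64 \cdot \frac{3}{2} = 96$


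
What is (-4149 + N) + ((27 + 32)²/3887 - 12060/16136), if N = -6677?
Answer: -169751067459/15680158 ≈ -10826.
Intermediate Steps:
(-4149 + N) + ((27 + 32)²/3887 - 12060/16136) = (-4149 - 6677) + ((27 + 32)²/3887 - 12060/16136) = -10826 + (59²*(1/3887) - 12060*1/16136) = -10826 + (3481*(1/3887) - 3015/4034) = -10826 + (3481/3887 - 3015/4034) = -10826 + 2323049/15680158 = -169751067459/15680158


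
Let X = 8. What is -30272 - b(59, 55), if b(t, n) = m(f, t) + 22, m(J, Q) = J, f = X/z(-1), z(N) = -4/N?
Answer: -30296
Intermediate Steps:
f = 2 (f = 8/((-4/(-1))) = 8/((-4*(-1))) = 8/4 = 8*(¼) = 2)
b(t, n) = 24 (b(t, n) = 2 + 22 = 24)
-30272 - b(59, 55) = -30272 - 1*24 = -30272 - 24 = -30296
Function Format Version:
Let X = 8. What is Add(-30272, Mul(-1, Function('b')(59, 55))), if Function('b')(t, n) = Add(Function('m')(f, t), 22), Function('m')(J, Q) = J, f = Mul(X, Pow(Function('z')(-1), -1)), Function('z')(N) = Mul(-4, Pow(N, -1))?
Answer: -30296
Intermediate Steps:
f = 2 (f = Mul(8, Pow(Mul(-4, Pow(-1, -1)), -1)) = Mul(8, Pow(Mul(-4, -1), -1)) = Mul(8, Pow(4, -1)) = Mul(8, Rational(1, 4)) = 2)
Function('b')(t, n) = 24 (Function('b')(t, n) = Add(2, 22) = 24)
Add(-30272, Mul(-1, Function('b')(59, 55))) = Add(-30272, Mul(-1, 24)) = Add(-30272, -24) = -30296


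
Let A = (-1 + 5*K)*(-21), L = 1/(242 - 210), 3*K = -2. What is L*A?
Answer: 91/32 ≈ 2.8438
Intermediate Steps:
K = -2/3 (K = (1/3)*(-2) = -2/3 ≈ -0.66667)
L = 1/32 ≈ 0.031250
A = 91 (A = (-1 + 5*(-2/3))*(-21) = (-1 - 10/3)*(-21) = -13/3*(-21) = 91)
L*A = (1/32)*91 = 91/32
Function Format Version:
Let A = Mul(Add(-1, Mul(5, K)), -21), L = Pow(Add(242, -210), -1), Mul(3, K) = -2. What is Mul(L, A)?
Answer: Rational(91, 32) ≈ 2.8438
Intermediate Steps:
K = Rational(-2, 3) (K = Mul(Rational(1, 3), -2) = Rational(-2, 3) ≈ -0.66667)
L = Rational(1, 32) (L = Pow(32, -1) = Rational(1, 32) ≈ 0.031250)
A = 91 (A = Mul(Add(-1, Mul(5, Rational(-2, 3))), -21) = Mul(Add(-1, Rational(-10, 3)), -21) = Mul(Rational(-13, 3), -21) = 91)
Mul(L, A) = Mul(Rational(1, 32), 91) = Rational(91, 32)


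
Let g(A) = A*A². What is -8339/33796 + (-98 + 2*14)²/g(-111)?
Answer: -11570275309/46220457276 ≈ -0.25033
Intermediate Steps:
g(A) = A³
-8339/33796 + (-98 + 2*14)²/g(-111) = -8339/33796 + (-98 + 2*14)²/((-111)³) = -8339*1/33796 + (-98 + 28)²/(-1367631) = -8339/33796 + (-70)²*(-1/1367631) = -8339/33796 + 4900*(-1/1367631) = -8339/33796 - 4900/1367631 = -11570275309/46220457276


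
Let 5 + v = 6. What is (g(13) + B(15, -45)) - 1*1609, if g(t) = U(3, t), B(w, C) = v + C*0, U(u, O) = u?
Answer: -1605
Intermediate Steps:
v = 1 (v = -5 + 6 = 1)
B(w, C) = 1 (B(w, C) = 1 + C*0 = 1 + 0 = 1)
g(t) = 3
(g(13) + B(15, -45)) - 1*1609 = (3 + 1) - 1*1609 = 4 - 1609 = -1605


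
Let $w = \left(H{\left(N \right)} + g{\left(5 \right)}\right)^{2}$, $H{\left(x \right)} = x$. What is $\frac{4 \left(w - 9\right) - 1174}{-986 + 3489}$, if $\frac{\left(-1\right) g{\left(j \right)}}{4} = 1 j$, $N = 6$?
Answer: $- \frac{426}{2503} \approx -0.1702$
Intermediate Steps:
$g{\left(j \right)} = - 4 j$ ($g{\left(j \right)} = - 4 \cdot 1 j = - 4 j$)
$w = 196$ ($w = \left(6 - 20\right)^{2} = \left(-14\right)^{2} = 196$)
$\frac{4 \left(w - 9\right) - 1174}{-986 + 3489} = \frac{4 \left(196 - 9\right) - 1174}{-986 + 3489} = \frac{4 \cdot 187 - 1174}{2503} = \left(748 - 1174\right) \frac{1}{2503} = \left(-426\right) \frac{1}{2503} = - \frac{426}{2503}$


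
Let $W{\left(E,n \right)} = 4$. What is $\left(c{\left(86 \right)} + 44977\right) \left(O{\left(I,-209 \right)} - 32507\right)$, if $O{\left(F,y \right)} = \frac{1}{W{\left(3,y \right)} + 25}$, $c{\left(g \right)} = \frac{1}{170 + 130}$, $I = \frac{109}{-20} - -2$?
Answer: $- \frac{2119995549817}{1450} \approx -1.4621 \cdot 10^{9}$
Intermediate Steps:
$I = - \frac{69}{20}$ ($I = 109 \left(- \frac{1}{20}\right) + 2 = - \frac{109}{20} + 2 = - \frac{69}{20} \approx -3.45$)
$c{\left(g \right)} = \frac{1}{300}$
$O{\left(F,y \right)} = \frac{1}{29}$ ($O{\left(F,y \right)} = \frac{1}{4 + 25} = \frac{1}{29}$)
$\left(c{\left(86 \right)} + 44977\right) \left(O{\left(I,-209 \right)} - 32507\right) = \left(\frac{1}{300} + 44977\right) \left(\frac{1}{29} - 32507\right) = \frac{13493101}{300} \left(- \frac{942702}{29}\right) = - \frac{2119995549817}{1450}$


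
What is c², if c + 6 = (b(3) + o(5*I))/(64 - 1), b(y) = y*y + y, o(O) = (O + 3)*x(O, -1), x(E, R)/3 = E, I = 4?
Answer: 114244/441 ≈ 259.06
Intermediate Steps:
x(E, R) = 3*E
o(O) = 3*O*(3 + O) (o(O) = (O + 3)*(3*O) = (3 + O)*(3*O) = 3*O*(3 + O))
b(y) = y + y² (b(y) = y² + y = y + y²)
c = 338/21 (c = -6 + (3*(1 + 3) + 3*(5*4)*(3 + 5*4))/(64 - 1) = -6 + (3*4 + 3*20*(3 + 20))/63 = -6 + (12 + 3*20*23)*(1/63) = -6 + (12 + 1380)*(1/63) = -6 + 1392*(1/63) = -6 + 464/21 = 338/21 ≈ 16.095)
c² = (338/21)² = 114244/441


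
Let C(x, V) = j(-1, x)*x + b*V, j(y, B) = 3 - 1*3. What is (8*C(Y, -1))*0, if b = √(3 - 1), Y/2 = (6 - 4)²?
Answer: 0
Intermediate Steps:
j(y, B) = 0 (j(y, B) = 3 - 3 = 0)
Y = 8 (Y = 2*(6 - 4)² = 2*2² = 2*4 = 8)
b = √2 ≈ 1.4142
C(x, V) = V*√2 (C(x, V) = 0*x + √2*V = 0 + V*√2 = V*√2)
(8*C(Y, -1))*0 = (8*(-√2))*0 = -8*√2*0 = 0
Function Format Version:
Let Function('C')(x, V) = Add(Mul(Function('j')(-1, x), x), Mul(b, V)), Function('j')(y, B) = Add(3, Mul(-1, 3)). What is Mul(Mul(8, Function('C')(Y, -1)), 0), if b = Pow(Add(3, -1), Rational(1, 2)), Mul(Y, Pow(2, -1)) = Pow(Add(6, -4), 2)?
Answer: 0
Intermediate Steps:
Function('j')(y, B) = 0 (Function('j')(y, B) = Add(3, -3) = 0)
Y = 8 (Y = Mul(2, Pow(Add(6, -4), 2)) = Mul(2, Pow(2, 2)) = Mul(2, 4) = 8)
b = Pow(2, Rational(1, 2)) ≈ 1.4142
Function('C')(x, V) = Mul(V, Pow(2, Rational(1, 2))) (Function('C')(x, V) = Add(Mul(0, x), Mul(Pow(2, Rational(1, 2)), V)) = Add(0, Mul(V, Pow(2, Rational(1, 2)))) = Mul(V, Pow(2, Rational(1, 2))))
Mul(Mul(8, Function('C')(Y, -1)), 0) = Mul(Mul(8, Mul(-1, Pow(2, Rational(1, 2)))), 0) = Mul(Mul(-8, Pow(2, Rational(1, 2))), 0) = 0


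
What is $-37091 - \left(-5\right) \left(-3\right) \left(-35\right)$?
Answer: $-36566$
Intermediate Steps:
$-37091 - \left(-5\right) \left(-3\right) \left(-35\right) = -37091 - 15 \left(-35\right) = -37091 - -525 = -37091 + 525 = -36566$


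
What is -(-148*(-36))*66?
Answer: -351648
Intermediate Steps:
-(-148*(-36))*66 = -5328*66 = -1*351648 = -351648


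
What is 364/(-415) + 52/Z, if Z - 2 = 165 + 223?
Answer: -926/1245 ≈ -0.74378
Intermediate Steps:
Z = 390 (Z = 2 + (165 + 223) = 2 + 388 = 390)
364/(-415) + 52/Z = 364/(-415) + 52/390 = 364*(-1/415) + 52*(1/390) = -364/415 + 2/15 = -926/1245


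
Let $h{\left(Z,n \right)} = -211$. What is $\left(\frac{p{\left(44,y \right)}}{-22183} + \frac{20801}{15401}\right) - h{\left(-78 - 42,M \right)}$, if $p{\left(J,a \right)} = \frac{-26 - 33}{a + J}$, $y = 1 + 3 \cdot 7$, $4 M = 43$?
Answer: $\frac{4788139168795}{22548265278} \approx 212.35$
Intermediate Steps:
$M = \frac{43}{4}$ ($M = \frac{1}{4} \cdot 43 = \frac{43}{4} \approx 10.75$)
$y = 22$ ($y = 1 + 21 = 22$)
$p{\left(J,a \right)} = - \frac{59}{J + a}$
$\left(\frac{p{\left(44,y \right)}}{-22183} + \frac{20801}{15401}\right) - h{\left(-78 - 42,M \right)} = \left(\frac{\left(-59\right) \frac{1}{44 + 22}}{-22183} + \frac{20801}{15401}\right) - -211 = \left(- \frac{59}{66} \left(- \frac{1}{22183}\right) + 20801 \cdot \frac{1}{15401}\right) + 211 = \left(\left(-59\right) \frac{1}{66} \left(- \frac{1}{22183}\right) + \frac{20801}{15401}\right) + 211 = \left(\left(- \frac{59}{66}\right) \left(- \frac{1}{22183}\right) + \frac{20801}{15401}\right) + 211 = \left(\frac{59}{1464078} + \frac{20801}{15401}\right) + 211 = \frac{30455195137}{22548265278} + 211 = \frac{4788139168795}{22548265278}$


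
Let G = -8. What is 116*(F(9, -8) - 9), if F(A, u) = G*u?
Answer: 6380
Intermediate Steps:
F(A, u) = -8*u
116*(F(9, -8) - 9) = 116*(-8*(-8) - 9) = 116*(64 - 9) = 116*55 = 6380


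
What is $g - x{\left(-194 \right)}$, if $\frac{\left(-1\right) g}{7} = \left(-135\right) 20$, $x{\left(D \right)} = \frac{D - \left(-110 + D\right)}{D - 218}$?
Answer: $\frac{3893455}{206} \approx 18900.0$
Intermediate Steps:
$x{\left(D \right)} = \frac{110}{-218 + D}$
$g = 18900$ ($g = - 7 \left(\left(-135\right) 20\right) = \left(-7\right) \left(-2700\right) = 18900$)
$g - x{\left(-194 \right)} = 18900 - \frac{110}{-218 - 194} = 18900 - \frac{110}{-412} = 18900 - 110 \left(- \frac{1}{412}\right) = 18900 - - \frac{55}{206} = 18900 + \frac{55}{206} = \frac{3893455}{206}$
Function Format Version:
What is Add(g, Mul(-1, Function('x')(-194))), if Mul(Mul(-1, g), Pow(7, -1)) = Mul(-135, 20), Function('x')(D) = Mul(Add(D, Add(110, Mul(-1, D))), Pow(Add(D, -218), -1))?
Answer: Rational(3893455, 206) ≈ 18900.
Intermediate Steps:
Function('x')(D) = Mul(110, Pow(Add(-218, D), -1))
g = 18900 (g = Mul(-7, Mul(-135, 20)) = Mul(-7, -2700) = 18900)
Add(g, Mul(-1, Function('x')(-194))) = Add(18900, Mul(-1, Mul(110, Pow(Add(-218, -194), -1)))) = Add(18900, Mul(-1, Mul(110, Pow(-412, -1)))) = Add(18900, Mul(-1, Mul(110, Rational(-1, 412)))) = Add(18900, Mul(-1, Rational(-55, 206))) = Add(18900, Rational(55, 206)) = Rational(3893455, 206)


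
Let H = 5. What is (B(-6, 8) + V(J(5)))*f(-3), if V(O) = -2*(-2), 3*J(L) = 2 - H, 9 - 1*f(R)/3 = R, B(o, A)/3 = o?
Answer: -504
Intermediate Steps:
B(o, A) = 3*o
f(R) = 27 - 3*R
J(L) = -1 (J(L) = (2 - 1*5)/3 = (2 - 5)/3 = (⅓)*(-3) = -1)
V(O) = 4
(B(-6, 8) + V(J(5)))*f(-3) = (3*(-6) + 4)*(27 - 3*(-3)) = (-18 + 4)*(27 + 9) = -14*36 = -504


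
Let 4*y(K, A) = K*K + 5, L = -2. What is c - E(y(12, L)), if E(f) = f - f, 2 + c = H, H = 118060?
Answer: 118058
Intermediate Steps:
y(K, A) = 5/4 + K**2/4 (y(K, A) = (K*K + 5)/4 = (K**2 + 5)/4 = (5 + K**2)/4 = 5/4 + K**2/4)
c = 118058 (c = -2 + 118060 = 118058)
E(f) = 0
c - E(y(12, L)) = 118058 - 1*0 = 118058 + 0 = 118058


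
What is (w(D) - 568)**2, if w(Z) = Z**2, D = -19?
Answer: 42849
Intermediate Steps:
(w(D) - 568)**2 = ((-19)**2 - 568)**2 = (361 - 568)**2 = (-207)**2 = 42849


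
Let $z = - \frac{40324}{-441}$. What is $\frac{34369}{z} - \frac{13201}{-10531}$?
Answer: $\frac{160147830223}{424652044} \approx 377.13$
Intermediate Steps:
$z = \frac{40324}{441}$ ($z = \left(-40324\right) \left(- \frac{1}{441}\right) = \frac{40324}{441} \approx 91.438$)
$\frac{34369}{z} - \frac{13201}{-10531} = \frac{34369}{\frac{40324}{441}} - \frac{13201}{-10531} = 34369 \cdot \frac{441}{40324} - - \frac{13201}{10531} = \frac{15156729}{40324} + \frac{13201}{10531} = \frac{160147830223}{424652044}$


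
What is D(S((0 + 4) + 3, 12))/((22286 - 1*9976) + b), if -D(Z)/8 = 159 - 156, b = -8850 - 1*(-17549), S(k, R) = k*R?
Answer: -8/7003 ≈ -0.0011424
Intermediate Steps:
S(k, R) = R*k
b = 8699 (b = -8850 + 17549 = 8699)
D(Z) = -24 (D(Z) = -8*(159 - 156) = -8*3 = -24)
D(S((0 + 4) + 3, 12))/((22286 - 1*9976) + b) = -24/((22286 - 1*9976) + 8699) = -24/((22286 - 9976) + 8699) = -24/(12310 + 8699) = -24/21009 = -24*1/21009 = -8/7003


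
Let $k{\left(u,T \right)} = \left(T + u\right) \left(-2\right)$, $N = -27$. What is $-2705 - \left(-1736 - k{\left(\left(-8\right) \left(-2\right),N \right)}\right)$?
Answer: $-947$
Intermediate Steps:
$k{\left(u,T \right)} = - 2 T - 2 u$
$-2705 - \left(-1736 - k{\left(\left(-8\right) \left(-2\right),N \right)}\right) = -2705 - \left(-1736 - \left(\left(-2\right) \left(-27\right) - 2 \left(\left(-8\right) \left(-2\right)\right)\right)\right) = -2705 - \left(-1736 - \left(54 - 32\right)\right) = -2705 - \left(-1736 - 22\right) = -2705 - -1758 = -2705 + 1758 = -947$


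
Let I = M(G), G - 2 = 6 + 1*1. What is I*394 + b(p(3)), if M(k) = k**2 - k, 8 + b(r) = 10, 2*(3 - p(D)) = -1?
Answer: 28370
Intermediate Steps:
p(D) = 7/2 (p(D) = 3 - 1/2*(-1) = 3 + 1/2 = 7/2)
b(r) = 2 (b(r) = -8 + 10 = 2)
G = 9 (G = 2 + (6 + 1*1) = 2 + (6 + 1) = 2 + 7 = 9)
I = 72 (I = 9*(-1 + 9) = 9*8 = 72)
I*394 + b(p(3)) = 72*394 + 2 = 28368 + 2 = 28370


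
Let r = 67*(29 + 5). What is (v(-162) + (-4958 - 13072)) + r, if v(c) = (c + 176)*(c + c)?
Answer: -20288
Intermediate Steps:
r = 2278 (r = 67*34 = 2278)
v(c) = 2*c*(176 + c) (v(c) = (176 + c)*(2*c) = 2*c*(176 + c))
(v(-162) + (-4958 - 13072)) + r = (2*(-162)*(176 - 162) + (-4958 - 13072)) + 2278 = (2*(-162)*14 - 18030) + 2278 = (-4536 - 18030) + 2278 = -22566 + 2278 = -20288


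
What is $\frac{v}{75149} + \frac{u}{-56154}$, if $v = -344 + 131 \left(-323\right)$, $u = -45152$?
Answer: $\frac{498883235}{2109958473} \approx 0.23644$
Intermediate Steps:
$v = -42657$ ($v = -344 - 42313 = -42657$)
$\frac{v}{75149} + \frac{u}{-56154} = - \frac{42657}{75149} - \frac{45152}{-56154} = \left(-42657\right) \frac{1}{75149} - - \frac{22576}{28077} = - \frac{42657}{75149} + \frac{22576}{28077} = \frac{498883235}{2109958473}$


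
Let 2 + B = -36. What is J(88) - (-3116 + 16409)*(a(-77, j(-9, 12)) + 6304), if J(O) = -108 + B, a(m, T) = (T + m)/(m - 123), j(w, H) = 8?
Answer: -16760760817/200 ≈ -8.3804e+7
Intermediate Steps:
B = -38 (B = -2 - 36 = -38)
a(m, T) = (T + m)/(-123 + m)
J(O) = -146 (J(O) = -108 - 38 = -146)
J(88) - (-3116 + 16409)*(a(-77, j(-9, 12)) + 6304) = -146 - (-3116 + 16409)*((8 - 77)/(-123 - 77) + 6304) = -146 - 13293*(-69/(-200) + 6304) = -146 - 13293*(-1/200*(-69) + 6304) = -146 - 13293*(69/200 + 6304) = -146 - 13293*1260869/200 = -146 - 1*16760731617/200 = -146 - 16760731617/200 = -16760760817/200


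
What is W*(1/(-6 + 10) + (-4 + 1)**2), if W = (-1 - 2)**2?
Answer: 333/4 ≈ 83.250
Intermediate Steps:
W = 9 (W = (-3)**2 = 9)
W*(1/(-6 + 10) + (-4 + 1)**2) = 9*(1/(-6 + 10) + (-4 + 1)**2) = 9*(1/4 + (-3)**2) = 9*(1/4 + 9) = 9*(37/4) = 333/4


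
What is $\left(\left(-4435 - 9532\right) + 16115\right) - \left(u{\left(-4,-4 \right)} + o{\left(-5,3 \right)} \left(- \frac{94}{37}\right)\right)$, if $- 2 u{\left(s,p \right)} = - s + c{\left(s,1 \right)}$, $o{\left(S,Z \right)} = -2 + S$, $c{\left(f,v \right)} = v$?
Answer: $\frac{157821}{74} \approx 2132.7$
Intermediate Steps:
$u{\left(s,p \right)} = - \frac{1}{2} + \frac{s}{2}$ ($u{\left(s,p \right)} = - \frac{- s + 1}{2} = - \frac{1 - s}{2} = - \frac{1}{2} + \frac{s}{2}$)
$\left(\left(-4435 - 9532\right) + 16115\right) - \left(u{\left(-4,-4 \right)} + o{\left(-5,3 \right)} \left(- \frac{94}{37}\right)\right) = \left(\left(-4435 - 9532\right) + 16115\right) - \left(\left(- \frac{1}{2} + \frac{1}{2} \left(-4\right)\right) + \left(-2 - 5\right) \left(- \frac{94}{37}\right)\right) = \left(-13967 + 16115\right) - \left(\left(- \frac{1}{2} - 2\right) - 7 \left(\left(-94\right) \frac{1}{37}\right)\right) = 2148 - \left(- \frac{5}{2} - - \frac{658}{37}\right) = 2148 - \left(- \frac{5}{2} + \frac{658}{37}\right) = 2148 - \frac{1131}{74} = \frac{157821}{74}$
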